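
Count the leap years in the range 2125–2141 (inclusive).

4

Years divisible by 4 in [2125, 2141]: 2128, 2132, 2136, 2140.
No century exceptions apply. Count: 4.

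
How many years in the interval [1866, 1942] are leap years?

Years divisible by 4: 1868, 1872, …, 1940 — 19 in all.
Of these, 1900 is divisible by 100 but not 400, so not leap.
Leap years: 19 − 1 = 18.

18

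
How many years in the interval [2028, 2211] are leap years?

Years divisible by 4: 2028, 2032, …, 2208 — 46 in all.
Of these, 2100, 2200 are divisible by 100 but not 400, so not leap.
Leap years: 46 − 2 = 44.

44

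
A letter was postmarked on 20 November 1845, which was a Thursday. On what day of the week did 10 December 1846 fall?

Day-of-year of November 20, 1845: 324.
Day-of-year of December 10, 1846: 344.
1845 has 365 days, so 365 − 324 = 41 days remain in 1845.
Total: 41 + 344 = 385 days.
385 is a multiple of 7, so 10 December 1846 falls on the same weekday: Thursday.

Thursday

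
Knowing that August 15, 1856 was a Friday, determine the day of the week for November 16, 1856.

Sunday

August 1856: 31 − 15 = 16 days remain.
Then September (30), October (31): 30 + 31 = 61 days.
November 1–16, 1856: 16 days.
Total: 16 + 61 + 16 = 93 days.
93 mod 7 = 2, so 2 days after Friday is Sunday.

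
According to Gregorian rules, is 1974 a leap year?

1974 is not a leap year.

No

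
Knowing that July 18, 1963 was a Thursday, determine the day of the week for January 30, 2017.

Day-of-year of July 18, 1963: 199.
Day-of-year of January 30, 2017: 30.
1963 has 365 days, so 365 − 199 = 166 days remain in 1963.
Full years 1964–2016: 39 common + 14 leap = 39×365 + 14×366 = 19359 days.
Total: 166 + 19359 + 30 = 19555 days.
19555 mod 7 = 4, so 4 days after Thursday is Monday.

Monday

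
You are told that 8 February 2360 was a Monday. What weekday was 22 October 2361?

Sunday

Day-of-year of February 8, 2360: 39.
Day-of-year of October 22, 2361: 295.
2360 has 366 days, so 366 − 39 = 327 days remain in 2360.
Total: 327 + 295 = 622 days.
622 mod 7 = 6, so 6 days after Monday is Sunday.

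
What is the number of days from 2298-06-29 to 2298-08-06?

38

June 2298: 30 − 29 = 1 day remains.
Then July (31): 31 days.
August 1–6, 2298: 6 days.
Total: 1 + 31 + 6 = 38 days.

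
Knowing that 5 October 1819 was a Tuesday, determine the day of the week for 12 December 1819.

Sunday

October 1819: 31 − 5 = 26 days remain.
Then November (30): 30 days.
December 1–12, 1819: 12 days.
Total: 26 + 30 + 12 = 68 days.
68 mod 7 = 5, so 5 days after Tuesday is Sunday.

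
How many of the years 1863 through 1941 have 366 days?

Years divisible by 4: 1864, 1868, …, 1940 — 20 in all.
Of these, 1900 is divisible by 100 but not 400, so not leap.
Leap years: 20 − 1 = 19.

19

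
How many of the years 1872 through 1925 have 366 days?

Years divisible by 4: 1872, 1876, …, 1924 — 14 in all.
Of these, 1900 is divisible by 100 but not 400, so not leap.
Leap years: 14 − 1 = 13.

13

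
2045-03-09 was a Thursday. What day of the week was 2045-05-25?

March 2045: 31 − 9 = 22 days remain.
Then April (30): 30 days.
May 1–25, 2045: 25 days.
Total: 22 + 30 + 25 = 77 days.
77 is a multiple of 7, so 2045-05-25 falls on the same weekday: Thursday.

Thursday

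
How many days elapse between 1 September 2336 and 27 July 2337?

329

September 2336: 30 − 1 = 29 days remain.
Then 9 full months totalling 273 days.
July 1–27, 2337: 27 days.
Total: 29 + 273 + 27 = 329 days.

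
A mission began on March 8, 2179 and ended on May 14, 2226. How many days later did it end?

17233

Day-of-year of March 8, 2179: 67.
Day-of-year of May 14, 2226: 134.
2179 has 365 days, so 365 − 67 = 298 days remain in 2179.
Full years 2180–2225: 35 common + 11 leap = 35×365 + 11×366 = 16801 days.
Total: 298 + 16801 + 134 = 17233 days.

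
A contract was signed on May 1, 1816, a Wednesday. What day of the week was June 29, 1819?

Tuesday

Day-of-year of May 1, 1816: 122.
Day-of-year of June 29, 1819: 180.
1816 has 366 days, so 366 − 122 = 244 days remain in 1816.
Full years: 1817: 365; 1818: 365. Sum = 730.
Total: 244 + 730 + 180 = 1154 days.
1154 mod 7 = 6, so 6 days after Wednesday is Tuesday.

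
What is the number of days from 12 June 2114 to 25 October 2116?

Day-of-year of June 12, 2114: 163.
Day-of-year of October 25, 2116: 299.
2114 has 365 days, so 365 − 163 = 202 days remain in 2114.
Full years: 2115: 365. Sum = 365.
Total: 202 + 365 + 299 = 866 days.

866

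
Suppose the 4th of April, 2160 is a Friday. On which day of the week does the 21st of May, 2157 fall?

Saturday

Count forward from the earlier date (May 21, 2157) to the later (April 4, 2160):
May 21, 2157 → May 21, 2158: 365 days.
May 21, 2158 → May 21, 2159: 365 days.
May 2159: 31 − 21 = 10 days remain.
Then 10 full months totalling 305 days.
April 1–4, 2160: 4 days.
Residual: 319 days.
Total: 1049 days.
1049 mod 7 = 6, so 6 days before Friday is Saturday.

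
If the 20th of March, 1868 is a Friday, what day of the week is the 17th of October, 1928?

Wednesday

Day-of-year of March 20, 1868: 80.
Day-of-year of October 17, 1928: 291.
1868 has 366 days, so 366 − 80 = 286 days remain in 1868.
Full years 1869–1927: 46 common + 13 leap = 46×365 + 13×366 = 21548 days.
Total: 286 + 21548 + 291 = 22125 days.
22125 mod 7 = 5, so 5 days after Friday is Wednesday.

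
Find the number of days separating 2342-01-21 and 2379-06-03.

Day-of-year of January 21, 2342: 21.
Day-of-year of June 3, 2379: 154.
2342 has 365 days, so 365 − 21 = 344 days remain in 2342.
Full years 2343–2378: 27 common + 9 leap = 27×365 + 9×366 = 13149 days.
Total: 344 + 13149 + 154 = 13647 days.

13647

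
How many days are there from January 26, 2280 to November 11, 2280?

290

January 2280: 31 − 26 = 5 days remain.
Then 9 full months totalling 274 days.
November 1–11, 2280: 11 days.
Total: 5 + 274 + 11 = 290 days.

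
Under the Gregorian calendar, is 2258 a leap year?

2258 is not a leap year.

No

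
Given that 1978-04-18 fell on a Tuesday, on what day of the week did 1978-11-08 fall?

April 1978: 30 − 18 = 12 days remain.
Then May (31), June (30), July (31), August (31), September (30), October (31): 31 + 30 + 31 + 31 + 30 + 31 = 184 days.
November 1–8, 1978: 8 days.
Total: 12 + 184 + 8 = 204 days.
204 mod 7 = 1, so 1 day after Tuesday is Wednesday.

Wednesday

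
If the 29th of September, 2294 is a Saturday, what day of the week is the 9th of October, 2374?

Wednesday

From September 29, 2294 to September 29, 2374: 80 years, of which 19 contain a Feb 29 — 61×365 + 19×366 = 29219 days.
(2300 is not a leap year (divisible by 100 but not 400).)
September 2374: 30 − 29 = 1 day remains.
October 1–9, 2374: 9 days.
Residual: 10 days.
Total: 29229 days.
29229 mod 7 = 4, so 4 days after Saturday is Wednesday.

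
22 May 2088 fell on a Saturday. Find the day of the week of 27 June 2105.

From May 22, 2088 to May 22, 2105: 17 years, of which 3 contain a Feb 29 — 14×365 + 3×366 = 6208 days.
(2100 is not a leap year (divisible by 100 but not 400).)
May 2105: 31 − 22 = 9 days remain.
June 1–27, 2105: 27 days.
Residual: 36 days.
Total: 6244 days.
6244 is a multiple of 7, so 27 June 2105 falls on the same weekday: Saturday.

Saturday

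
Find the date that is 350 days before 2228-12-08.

2227-12-24

Count 350 days before December 8, 2228:
Day-of-year of December 24, 2227: 358.
Day-of-year of December 8, 2228: 343.
2227 has 365 days, so 365 − 358 = 7 days remain in 2227.
Total: 7 + 343 = 350 days.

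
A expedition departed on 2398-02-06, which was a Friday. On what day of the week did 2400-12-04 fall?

Monday

Day-of-year of February 6, 2398: 37.
Day-of-year of December 4, 2400: 339.
2398 has 365 days, so 365 − 37 = 328 days remain in 2398.
Full years: 2399: 365. Sum = 365.
Total: 328 + 365 + 339 = 1032 days.
1032 mod 7 = 3, so 3 days after Friday is Monday.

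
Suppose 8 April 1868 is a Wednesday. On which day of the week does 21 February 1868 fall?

Count forward from the earlier date (February 21, 1868) to the later (April 8, 1868):
February 1868: 29 − 21 = 8 days remain (1868 is a leap year, so February has 29 days).
Then March (31): 31 days.
April 1–8, 1868: 8 days.
Total: 8 + 31 + 8 = 47 days.
47 mod 7 = 5, so 5 days before Wednesday is Friday.

Friday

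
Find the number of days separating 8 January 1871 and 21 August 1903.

11912

Day-of-year of January 8, 1871: 8.
Day-of-year of August 21, 1903: 233.
1871 has 365 days, so 365 − 8 = 357 days remain in 1871.
Full years 1872–1902: 24 common + 7 leap = 24×365 + 7×366 = 11322 days.
Total: 357 + 11322 + 233 = 11912 days.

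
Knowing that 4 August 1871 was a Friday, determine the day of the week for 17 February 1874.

August 4, 1871 → August 4, 1872: 366 days (1872 is a leap year).
August 4, 1872 → August 4, 1873: 365 days.
August 1873: 31 − 4 = 27 days remain.
Then September (30), October (31), November (30), December (31), January (31): 30 + 31 + 30 + 31 + 31 = 153 days.
February 1–17, 1874: 17 days (1874 is not a leap year).
Residual: 197 days.
Total: 928 days.
928 mod 7 = 4, so 4 days after Friday is Tuesday.

Tuesday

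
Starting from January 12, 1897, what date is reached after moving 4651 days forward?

October 8, 1909

Count 4651 days after January 12, 1897:
From January 12, 1897 to January 12, 1909: 12 years, of which 2 contain a Feb 29 — 10×365 + 2×366 = 4382 days.
(1900 is not a leap year (divisible by 100 but not 400).)
January 1909: 31 − 12 = 19 days remain.
Then February 1909 (28), March (31), April (30), May (31), June (30), July (31), August (31), September (30): 28 + 31 + 30 + 31 + 30 + 31 + 31 + 30 = 242 days.
October 1–8, 1909: 8 days.
Residual: 269 days.
Total: 4651 days.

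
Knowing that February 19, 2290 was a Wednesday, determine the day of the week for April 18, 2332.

From February 19, 2290 to February 19, 2332: 42 years, of which 9 contain a Feb 29 — 33×365 + 9×366 = 15339 days.
(2300 is not a leap year (divisible by 100 but not 400).)
February 2332: 29 − 19 = 10 days remain (2332 is a leap year, so February has 29 days).
Then March (31): 31 days.
April 1–18, 2332: 18 days.
Residual: 59 days.
Total: 15398 days.
15398 mod 7 = 5, so 5 days after Wednesday is Monday.

Monday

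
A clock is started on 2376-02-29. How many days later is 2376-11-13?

February 2376: 29 − 29 = 0 days remain (2376 is a leap year, so February has 29 days).
Then March (31), April (30), May (31), June (30), July (31), August (31), September (30), October (31): 31 + 30 + 31 + 30 + 31 + 31 + 30 + 31 = 245 days.
November 1–13, 2376: 13 days.
Total: 0 + 245 + 13 = 258 days.

258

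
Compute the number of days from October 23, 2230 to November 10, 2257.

Day-of-year of October 23, 2230: 296.
Day-of-year of November 10, 2257: 314.
2230 has 365 days, so 365 − 296 = 69 days remain in 2230.
Full years 2231–2256: 19 common + 7 leap = 19×365 + 7×366 = 9497 days.
Total: 69 + 9497 + 314 = 9880 days.

9880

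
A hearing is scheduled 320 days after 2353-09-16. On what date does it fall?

2354-08-02

Count 320 days after September 16, 2353:
September 2353: 30 − 16 = 14 days remain.
Then 10 full months totalling 304 days.
August 1–2, 2354: 2 days.
Total: 14 + 304 + 2 = 320 days.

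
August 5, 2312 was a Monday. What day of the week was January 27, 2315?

Wednesday

Day-of-year of August 5, 2312: 218.
Day-of-year of January 27, 2315: 27.
2312 has 366 days, so 366 − 218 = 148 days remain in 2312.
Full years: 2313: 365; 2314: 365. Sum = 730.
Total: 148 + 730 + 27 = 905 days.
905 mod 7 = 2, so 2 days after Monday is Wednesday.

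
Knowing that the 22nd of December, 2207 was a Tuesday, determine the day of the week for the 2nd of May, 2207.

Count forward from the earlier date (May 2, 2207) to the later (December 22, 2207):
May 2207: 31 − 2 = 29 days remain.
Then June (30), July (31), August (31), September (30), October (31), November (30): 30 + 31 + 31 + 30 + 31 + 30 = 183 days.
December 1–22, 2207: 22 days.
Total: 29 + 183 + 22 = 234 days.
234 mod 7 = 3, so 3 days before Tuesday is Saturday.

Saturday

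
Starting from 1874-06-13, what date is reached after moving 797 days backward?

1872-04-07

Count 797 days before June 13, 1874:
April 7, 1872 → April 7, 1873: 365 days.
April 7, 1873 → April 7, 1874: 365 days.
April 1874: 30 − 7 = 23 days remain.
Then May (31): 31 days.
June 1–13, 1874: 13 days.
Residual: 67 days.
Total: 797 days.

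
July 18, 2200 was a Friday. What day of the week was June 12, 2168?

Count forward from the earlier date (June 12, 2168) to the later (July 18, 2200):
Day-of-year of June 12, 2168: 164.
Day-of-year of July 18, 2200: 199.
2168 has 366 days, so 366 − 164 = 202 days remain in 2168.
Full years 2169–2199: 24 common + 7 leap = 24×365 + 7×366 = 11322 days.
Total: 202 + 11322 + 199 = 11723 days.
11723 mod 7 = 5, so 5 days before Friday is Sunday.

Sunday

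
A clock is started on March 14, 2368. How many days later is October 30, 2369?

595

March 14, 2368 → March 14, 2369: 365 days.
March 2369: 31 − 14 = 17 days remain.
Then April (30), May (31), June (30), July (31), August (31), September (30): 30 + 31 + 30 + 31 + 31 + 30 = 183 days.
October 1–30, 2369: 30 days.
Residual: 230 days.
Total: 595 days.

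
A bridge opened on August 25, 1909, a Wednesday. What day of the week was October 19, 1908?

Monday

Count forward from the earlier date (October 19, 1908) to the later (August 25, 1909):
October 1908: 31 − 19 = 12 days remain.
Then 9 full months totalling 273 days.
August 1–25, 1909: 25 days.
Total: 12 + 273 + 25 = 310 days.
310 mod 7 = 2, so 2 days before Wednesday is Monday.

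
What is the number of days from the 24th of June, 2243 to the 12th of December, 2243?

June 2243: 30 − 24 = 6 days remain.
Then July (31), August (31), September (30), October (31), November (30): 31 + 31 + 30 + 31 + 30 = 153 days.
December 1–12, 2243: 12 days.
Total: 6 + 153 + 12 = 171 days.

171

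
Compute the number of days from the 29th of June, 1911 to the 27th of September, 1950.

From June 29, 1911 to June 29, 1950: 39 years, of which 10 contain a Feb 29 — 29×365 + 10×366 = 14245 days.
June 1950: 30 − 29 = 1 day remains.
Then July (31), August (31): 31 + 31 = 62 days.
September 1–27, 1950: 27 days.
Residual: 90 days.
Total: 14335 days.

14335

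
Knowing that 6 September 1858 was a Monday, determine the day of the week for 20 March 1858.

Saturday

Count forward from the earlier date (March 20, 1858) to the later (September 6, 1858):
March 1858: 31 − 20 = 11 days remain.
Then April (30), May (31), June (30), July (31), August (31): 30 + 31 + 30 + 31 + 31 = 153 days.
September 1–6, 1858: 6 days.
Total: 11 + 153 + 6 = 170 days.
170 mod 7 = 2, so 2 days before Monday is Saturday.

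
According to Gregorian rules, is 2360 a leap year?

2360 is a leap year.

Yes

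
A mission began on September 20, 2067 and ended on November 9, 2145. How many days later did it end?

From September 20, 2067 to September 20, 2145: 78 years, of which 19 contain a Feb 29 — 59×365 + 19×366 = 28489 days.
(2100 is not a leap year (divisible by 100 but not 400).)
September 2145: 30 − 20 = 10 days remain.
Then October (31): 31 days.
November 1–9, 2145: 9 days.
Residual: 50 days.
Total: 28539 days.

28539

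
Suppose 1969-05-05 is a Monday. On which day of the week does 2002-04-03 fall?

From May 5, 1969 to May 5, 2001: 32 years, of which 8 contain a Feb 29 — 24×365 + 8×366 = 11688 days.
(2000 is a leap year (divisible by 400).)
May 2001: 31 − 5 = 26 days remain.
Then 10 full months totalling 304 days.
April 1–3, 2002: 3 days.
Residual: 333 days.
Total: 12021 days.
12021 mod 7 = 2, so 2 days after Monday is Wednesday.

Wednesday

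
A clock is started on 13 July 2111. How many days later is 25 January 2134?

From July 13, 2111 to July 13, 2133: 22 years, of which 6 contain a Feb 29 — 16×365 + 6×366 = 8036 days.
July 2133: 31 − 13 = 18 days remain.
Then August (31), September (30), October (31), November (30), December (31): 31 + 30 + 31 + 30 + 31 = 153 days.
January 1–25, 2134: 25 days.
Residual: 196 days.
Total: 8232 days.

8232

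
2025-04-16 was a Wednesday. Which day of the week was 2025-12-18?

April 2025: 30 − 16 = 14 days remain.
Then May (31), June (30), July (31), August (31), September (30), October (31), November (30): 31 + 30 + 31 + 31 + 30 + 31 + 30 = 214 days.
December 1–18, 2025: 18 days.
Total: 14 + 214 + 18 = 246 days.
246 mod 7 = 1, so 1 day after Wednesday is Thursday.

Thursday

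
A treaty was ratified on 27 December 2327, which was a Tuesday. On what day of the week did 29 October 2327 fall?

Saturday

Count forward from the earlier date (October 29, 2327) to the later (December 27, 2327):
October 2327: 31 − 29 = 2 days remain.
Then November (30): 30 days.
December 1–27, 2327: 27 days.
Total: 2 + 30 + 27 = 59 days.
59 mod 7 = 3, so 3 days before Tuesday is Saturday.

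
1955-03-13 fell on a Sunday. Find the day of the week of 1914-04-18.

Saturday

Count forward from the earlier date (April 18, 1914) to the later (March 13, 1955):
Day-of-year of April 18, 1914: 108.
Day-of-year of March 13, 1955: 72.
1914 has 365 days, so 365 − 108 = 257 days remain in 1914.
Full years 1915–1954: 30 common + 10 leap = 30×365 + 10×366 = 14610 days.
Total: 257 + 14610 + 72 = 14939 days.
14939 mod 7 = 1, so 1 day before Sunday is Saturday.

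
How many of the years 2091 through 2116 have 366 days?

6

Years divisible by 4 in [2091, 2116]: 2092, 2096, 2100, 2104, 2108, 2112, 2116.
Of these, 2100 is divisible by 100 but not 400, so not leap.
Leap years: 7 − 1 = 6.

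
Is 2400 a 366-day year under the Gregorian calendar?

Yes

2400 is a leap year (divisible by 400).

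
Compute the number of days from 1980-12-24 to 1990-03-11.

3364

From December 24, 1980 to December 24, 1989: 9 years, of which 2 contain a Feb 29 — 7×365 + 2×366 = 3287 days.
December 1989: 31 − 24 = 7 days remain.
Then January (31), February 1990 (28): 31 + 28 = 59 days.
March 1–11, 1990: 11 days.
Residual: 77 days.
Total: 3364 days.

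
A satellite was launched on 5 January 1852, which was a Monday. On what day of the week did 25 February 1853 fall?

Friday

January 1852: 31 − 5 = 26 days remain.
Then 12 full months totalling 366 days.
February 1–25, 1853: 25 days (1853 is not a leap year).
Total: 26 + 366 + 25 = 417 days.
417 mod 7 = 4, so 4 days after Monday is Friday.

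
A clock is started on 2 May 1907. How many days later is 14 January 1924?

6101

Day-of-year of May 2, 1907: 122.
Day-of-year of January 14, 1924: 14.
1907 has 365 days, so 365 − 122 = 243 days remain in 1907.
Full years 1908–1923: 12 common + 4 leap = 12×365 + 4×366 = 5844 days.
Total: 243 + 5844 + 14 = 6101 days.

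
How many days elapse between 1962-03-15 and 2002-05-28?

14684

From March 15, 1962 to March 15, 2002: 40 years, of which 10 contain a Feb 29 — 30×365 + 10×366 = 14610 days.
(2000 is a leap year (divisible by 400).)
March 2002: 31 − 15 = 16 days remain.
Then April (30): 30 days.
May 1–28, 2002: 28 days.
Residual: 74 days.
Total: 14684 days.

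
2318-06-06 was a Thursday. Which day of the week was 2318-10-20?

Sunday

June 2318: 30 − 6 = 24 days remain.
Then July (31), August (31), September (30): 31 + 31 + 30 = 92 days.
October 1–20, 2318: 20 days.
Total: 24 + 92 + 20 = 136 days.
136 mod 7 = 3, so 3 days after Thursday is Sunday.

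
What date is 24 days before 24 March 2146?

28 February 2146

Count 24 days before March 24, 2146:
February 2146: 28 − 28 = 0 days remain (2146 is not a leap year, so February has 28 days).
March 1–24, 2146: 24 days.
Total: 0 + 24 = 24 days.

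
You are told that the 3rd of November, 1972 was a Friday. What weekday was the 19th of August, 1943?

Thursday

Count forward from the earlier date (August 19, 1943) to the later (November 3, 1972):
Day-of-year of August 19, 1943: 231.
Day-of-year of November 3, 1972: 308.
1943 has 365 days, so 365 − 231 = 134 days remain in 1943.
Full years 1944–1971: 21 common + 7 leap = 21×365 + 7×366 = 10227 days.
Total: 134 + 10227 + 308 = 10669 days.
10669 mod 7 = 1, so 1 day before Friday is Thursday.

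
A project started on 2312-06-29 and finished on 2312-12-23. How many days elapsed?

177

June 2312: 30 − 29 = 1 day remains.
Then July (31), August (31), September (30), October (31), November (30): 31 + 31 + 30 + 31 + 30 = 153 days.
December 1–23, 2312: 23 days.
Total: 1 + 153 + 23 = 177 days.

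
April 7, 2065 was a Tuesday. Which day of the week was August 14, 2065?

April 2065: 30 − 7 = 23 days remain.
Then May (31), June (30), July (31): 31 + 30 + 31 = 92 days.
August 1–14, 2065: 14 days.
Total: 23 + 92 + 14 = 129 days.
129 mod 7 = 3, so 3 days after Tuesday is Friday.

Friday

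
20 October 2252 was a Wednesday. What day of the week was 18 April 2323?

From October 20, 2252 to October 20, 2322: 70 years, of which 16 contain a Feb 29 — 54×365 + 16×366 = 25566 days.
(2300 is not a leap year (divisible by 100 but not 400).)
October 2322: 31 − 20 = 11 days remain.
Then November (30), December (31), January (31), February 2323 (28), March (31): 30 + 31 + 31 + 28 + 31 = 151 days.
April 1–18, 2323: 18 days.
Residual: 180 days.
Total: 25746 days.
25746 is a multiple of 7, so 18 April 2323 falls on the same weekday: Wednesday.

Wednesday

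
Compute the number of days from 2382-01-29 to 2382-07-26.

178

January 2382: 31 − 29 = 2 days remain.
Then February 2382 (28), March (31), April (30), May (31), June (30): 28 + 31 + 30 + 31 + 30 = 150 days.
July 1–26, 2382: 26 days.
Total: 2 + 150 + 26 = 178 days.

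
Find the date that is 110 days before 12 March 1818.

22 November 1817

Count 110 days before March 12, 1818:
November 1817: 30 − 22 = 8 days remain.
Then December (31), January (31), February 1818 (28): 31 + 31 + 28 = 90 days.
March 1–12, 1818: 12 days.
Total: 8 + 90 + 12 = 110 days.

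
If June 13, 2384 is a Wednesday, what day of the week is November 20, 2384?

Tuesday

June 2384: 30 − 13 = 17 days remain.
Then July (31), August (31), September (30), October (31): 31 + 31 + 30 + 31 = 123 days.
November 1–20, 2384: 20 days.
Total: 17 + 123 + 20 = 160 days.
160 mod 7 = 6, so 6 days after Wednesday is Tuesday.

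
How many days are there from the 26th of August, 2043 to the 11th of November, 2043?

August 2043: 31 − 26 = 5 days remain.
Then September (30), October (31): 30 + 31 = 61 days.
November 1–11, 2043: 11 days.
Total: 5 + 61 + 11 = 77 days.

77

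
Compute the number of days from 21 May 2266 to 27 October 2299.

12212

Day-of-year of May 21, 2266: 141.
Day-of-year of October 27, 2299: 300.
2266 has 365 days, so 365 − 141 = 224 days remain in 2266.
Full years 2267–2298: 24 common + 8 leap = 24×365 + 8×366 = 11688 days.
Total: 224 + 11688 + 300 = 12212 days.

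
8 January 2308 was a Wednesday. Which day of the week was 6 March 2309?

Saturday

January 2308: 31 − 8 = 23 days remain.
Then 13 full months totalling 394 days.
March 1–6, 2309: 6 days.
Total: 23 + 394 + 6 = 423 days.
423 mod 7 = 3, so 3 days after Wednesday is Saturday.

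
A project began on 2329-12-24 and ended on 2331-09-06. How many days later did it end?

December 24, 2329 → December 24, 2330: 365 days.
December 2330: 31 − 24 = 7 days remain.
Then January (31), February 2331 (28), March (31), April (30), May (31), June (30), July (31), August (31): 31 + 28 + 31 + 30 + 31 + 30 + 31 + 31 = 243 days.
September 1–6, 2331: 6 days.
Residual: 256 days.
Total: 621 days.

621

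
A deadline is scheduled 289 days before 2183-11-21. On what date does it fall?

2183-02-05

Count 289 days before November 21, 2183:
February 2183: 28 − 5 = 23 days remain (2183 is not a leap year, so February has 28 days).
Then March (31), April (30), May (31), June (30), July (31), August (31), September (30), October (31): 31 + 30 + 31 + 30 + 31 + 31 + 30 + 31 = 245 days.
November 1–21, 2183: 21 days.
Total: 23 + 245 + 21 = 289 days.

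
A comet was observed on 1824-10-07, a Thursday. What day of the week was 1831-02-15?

Tuesday

Day-of-year of October 7, 1824: 281.
Day-of-year of February 15, 1831: 46.
1824 has 366 days, so 366 − 281 = 85 days remain in 1824.
Full years: 1825: 365; 1826: 365; 1827: 365; 1828: 366; 1829: 365; 1830: 365. Sum = 2191.
Total: 85 + 2191 + 46 = 2322 days.
2322 mod 7 = 5, so 5 days after Thursday is Tuesday.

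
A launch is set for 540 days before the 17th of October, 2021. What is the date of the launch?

the 25th of April, 2020

Count 540 days before October 17, 2021:
April 2020: 30 − 25 = 5 days remain.
Then 17 full months totalling 518 days.
October 1–17, 2021: 17 days.
Total: 5 + 518 + 17 = 540 days.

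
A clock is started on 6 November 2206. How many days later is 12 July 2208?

November 6, 2206 → November 6, 2207: 365 days.
November 2207: 30 − 6 = 24 days remain.
Then December (31), January (31), February 2208 (29), March (31), April (30), May (31), June (30): 31 + 31 + 29 + 31 + 30 + 31 + 30 = 213 days.
July 1–12, 2208: 12 days.
Residual: 249 days.
Total: 614 days.

614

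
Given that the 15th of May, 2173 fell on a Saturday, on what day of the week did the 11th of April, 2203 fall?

Day-of-year of May 15, 2173: 135.
Day-of-year of April 11, 2203: 101.
2173 has 365 days, so 365 − 135 = 230 days remain in 2173.
Full years 2174–2202: 23 common + 6 leap = 23×365 + 6×366 = 10591 days.
Total: 230 + 10591 + 101 = 10922 days.
10922 mod 7 = 2, so 2 days after Saturday is Monday.

Monday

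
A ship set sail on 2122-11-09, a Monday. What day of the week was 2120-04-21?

Sunday

Count forward from the earlier date (April 21, 2120) to the later (November 9, 2122):
April 21, 2120 → April 21, 2121: 365 days.
April 21, 2121 → April 21, 2122: 365 days.
April 2122: 30 − 21 = 9 days remain.
Then May (31), June (30), July (31), August (31), September (30), October (31): 31 + 30 + 31 + 31 + 30 + 31 = 184 days.
November 1–9, 2122: 9 days.
Residual: 202 days.
Total: 932 days.
932 mod 7 = 1, so 1 day before Monday is Sunday.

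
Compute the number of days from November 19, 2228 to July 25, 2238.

From November 19, 2228 to November 19, 2237: 9 years, of which 2 contain a Feb 29 — 7×365 + 2×366 = 3287 days.
November 2237: 30 − 19 = 11 days remain.
Then December (31), January (31), February 2238 (28), March (31), April (30), May (31), June (30): 31 + 31 + 28 + 31 + 30 + 31 + 30 = 212 days.
July 1–25, 2238: 25 days.
Residual: 248 days.
Total: 3535 days.

3535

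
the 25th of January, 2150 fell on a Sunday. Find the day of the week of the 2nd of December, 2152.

Saturday

January 25, 2150 → January 25, 2151: 365 days.
January 25, 2151 → January 25, 2152: 365 days.
January 2152: 31 − 25 = 6 days remain.
Then 10 full months totalling 304 days.
December 1–2, 2152: 2 days.
Residual: 312 days.
Total: 1042 days.
1042 mod 7 = 6, so 6 days after Sunday is Saturday.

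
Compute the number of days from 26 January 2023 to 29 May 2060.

Day-of-year of January 26, 2023: 26.
Day-of-year of May 29, 2060: 150.
2023 has 365 days, so 365 − 26 = 339 days remain in 2023.
Full years 2024–2059: 27 common + 9 leap = 27×365 + 9×366 = 13149 days.
Total: 339 + 13149 + 150 = 13638 days.

13638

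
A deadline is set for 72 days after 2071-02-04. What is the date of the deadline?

2071-04-17

Count 72 days after February 4, 2071:
February 2071: 28 − 4 = 24 days remain (2071 is not a leap year, so February has 28 days).
Then March (31): 31 days.
April 1–17, 2071: 17 days.
Total: 24 + 31 + 17 = 72 days.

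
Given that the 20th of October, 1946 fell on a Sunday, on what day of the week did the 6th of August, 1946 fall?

Count forward from the earlier date (August 6, 1946) to the later (October 20, 1946):
August 1946: 31 − 6 = 25 days remain.
Then September (30): 30 days.
October 1–20, 1946: 20 days.
Total: 25 + 30 + 20 = 75 days.
75 mod 7 = 5, so 5 days before Sunday is Tuesday.

Tuesday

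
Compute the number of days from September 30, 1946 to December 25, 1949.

1182

September 30, 1946 → September 30, 1947: 365 days.
September 30, 1947 → September 30, 1948: 366 days (1948 is a leap year).
September 30, 1948 → September 30, 1949: 365 days.
September 1949: 30 − 30 = 0 days remain.
Then October (31), November (30): 31 + 30 = 61 days.
December 1–25, 1949: 25 days.
Residual: 86 days.
Total: 1182 days.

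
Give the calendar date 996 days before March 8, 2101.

June 15, 2098

Count 996 days before March 8, 2101:
Day-of-year of June 15, 2098: 166.
Day-of-year of March 8, 2101: 67.
2098 has 365 days, so 365 − 166 = 199 days remain in 2098.
Full years: 2099: 365; 2100: 365. Sum = 730.
Total: 199 + 730 + 67 = 996 days.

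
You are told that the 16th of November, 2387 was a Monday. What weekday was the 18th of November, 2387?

Wednesday

Within November 2387: 18 − 16 = 2 days.
2 mod 7 = 2, so 2 days after Monday is Wednesday.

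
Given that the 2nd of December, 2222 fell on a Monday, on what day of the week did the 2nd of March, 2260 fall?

From December 2, 2222 to December 2, 2259: 37 years, of which 9 contain a Feb 29 — 28×365 + 9×366 = 13514 days.
December 2259: 31 − 2 = 29 days remain.
Then January (31), February 2260 (29): 31 + 29 = 60 days.
March 1–2, 2260: 2 days.
Residual: 91 days.
Total: 13605 days.
13605 mod 7 = 4, so 4 days after Monday is Friday.

Friday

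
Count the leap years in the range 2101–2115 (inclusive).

Years divisible by 4 in [2101, 2115]: 2104, 2108, 2112.
No century exceptions apply. Count: 3.

3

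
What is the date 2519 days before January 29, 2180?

March 7, 2173

Count 2519 days before January 29, 2180:
Day-of-year of March 7, 2173: 66.
Day-of-year of January 29, 2180: 29.
2173 has 365 days, so 365 − 66 = 299 days remain in 2173.
Full years: 2174: 365; 2175: 365; 2176: 366; 2177: 365; 2178: 365; 2179: 365. Sum = 2191.
Total: 299 + 2191 + 29 = 2519 days.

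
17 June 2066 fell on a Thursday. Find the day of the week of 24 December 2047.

Tuesday

Count forward from the earlier date (December 24, 2047) to the later (June 17, 2066):
From December 24, 2047 to December 24, 2065: 18 years, of which 5 contain a Feb 29 — 13×365 + 5×366 = 6575 days.
December 2065: 31 − 24 = 7 days remain.
Then January (31), February 2066 (28), March (31), April (30), May (31): 31 + 28 + 31 + 30 + 31 = 151 days.
June 1–17, 2066: 17 days.
Residual: 175 days.
Total: 6750 days.
6750 mod 7 = 2, so 2 days before Thursday is Tuesday.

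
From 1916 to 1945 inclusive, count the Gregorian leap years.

8

Years divisible by 4 in [1916, 1945]: 1916, 1920, 1924, 1928, 1932, 1936, 1940, 1944.
No century exceptions apply. Count: 8.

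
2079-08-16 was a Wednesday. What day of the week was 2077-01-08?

Count forward from the earlier date (January 8, 2077) to the later (August 16, 2079):
January 2077: 31 − 8 = 23 days remain.
Then 30 full months totalling 911 days.
August 1–16, 2079: 16 days.
Total: 23 + 911 + 16 = 950 days.
950 mod 7 = 5, so 5 days before Wednesday is Friday.

Friday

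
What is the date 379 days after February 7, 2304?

February 20, 2305

Count 379 days after February 7, 2304:
February 7, 2304 → February 7, 2305: 366 days (2304 is a leap year).
Within February 2305: 20 − 7 = 13 days.
Total: 379 days.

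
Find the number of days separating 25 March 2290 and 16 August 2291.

Day-of-year of March 25, 2290: 84.
Day-of-year of August 16, 2291: 228.
2290 has 365 days, so 365 − 84 = 281 days remain in 2290.
Total: 281 + 228 = 509 days.

509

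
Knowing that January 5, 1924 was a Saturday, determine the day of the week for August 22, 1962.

Wednesday

From January 5, 1924 to January 5, 1962: 38 years, of which 10 contain a Feb 29 — 28×365 + 10×366 = 13880 days.
January 1962: 31 − 5 = 26 days remain.
Then February 1962 (28), March (31), April (30), May (31), June (30), July (31): 28 + 31 + 30 + 31 + 30 + 31 = 181 days.
August 1–22, 1962: 22 days.
Residual: 229 days.
Total: 14109 days.
14109 mod 7 = 4, so 4 days after Saturday is Wednesday.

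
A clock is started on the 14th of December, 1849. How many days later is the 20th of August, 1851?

614

Day-of-year of December 14, 1849: 348.
Day-of-year of August 20, 1851: 232.
1849 has 365 days, so 365 − 348 = 17 days remain in 1849.
Full years: 1850: 365. Sum = 365.
Total: 17 + 365 + 232 = 614 days.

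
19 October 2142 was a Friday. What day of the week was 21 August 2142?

Tuesday

Count forward from the earlier date (August 21, 2142) to the later (October 19, 2142):
August 2142: 31 − 21 = 10 days remain.
Then September (30): 30 days.
October 1–19, 2142: 19 days.
Total: 10 + 30 + 19 = 59 days.
59 mod 7 = 3, so 3 days before Friday is Tuesday.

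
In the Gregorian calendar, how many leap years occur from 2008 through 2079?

18

Years divisible by 4: 2008, 2012, …, 2076 — 18 in all.
No century exceptions apply. Count: 18.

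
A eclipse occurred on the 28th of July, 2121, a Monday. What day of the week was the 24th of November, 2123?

July 2121: 31 − 28 = 3 days remain.
Then 27 full months totalling 822 days.
November 1–24, 2123: 24 days.
Total: 3 + 822 + 24 = 849 days.
849 mod 7 = 2, so 2 days after Monday is Wednesday.

Wednesday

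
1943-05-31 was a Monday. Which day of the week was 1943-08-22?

May 1943: 31 − 31 = 0 days remain.
Then June (30), July (31): 30 + 31 = 61 days.
August 1–22, 1943: 22 days.
Total: 0 + 61 + 22 = 83 days.
83 mod 7 = 6, so 6 days after Monday is Sunday.

Sunday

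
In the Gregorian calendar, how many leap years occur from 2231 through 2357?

Years divisible by 4: 2232, 2236, …, 2356 — 32 in all.
Of these, 2300 is divisible by 100 but not 400, so not leap.
Leap years: 32 − 1 = 31.

31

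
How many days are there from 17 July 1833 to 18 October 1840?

2650

From July 17, 1833 to July 17, 1840: 7 years, of which 2 contain a Feb 29 — 5×365 + 2×366 = 2557 days.
July 1840: 31 − 17 = 14 days remain.
Then August (31), September (30): 31 + 30 = 61 days.
October 1–18, 1840: 18 days.
Residual: 93 days.
Total: 2650 days.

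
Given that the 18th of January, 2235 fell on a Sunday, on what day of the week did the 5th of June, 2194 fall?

Thursday

Count forward from the earlier date (June 5, 2194) to the later (January 18, 2235):
Day-of-year of June 5, 2194: 156.
Day-of-year of January 18, 2235: 18.
2194 has 365 days, so 365 − 156 = 209 days remain in 2194.
Full years 2195–2234: 31 common + 9 leap = 31×365 + 9×366 = 14609 days.
Total: 209 + 14609 + 18 = 14836 days.
14836 mod 7 = 3, so 3 days before Sunday is Thursday.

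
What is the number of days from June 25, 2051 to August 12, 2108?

20867

Day-of-year of June 25, 2051: 176.
Day-of-year of August 12, 2108: 225.
2051 has 365 days, so 365 − 176 = 189 days remain in 2051.
Full years 2052–2107: 43 common + 13 leap = 43×365 + 13×366 = 20453 days.
Total: 189 + 20453 + 225 = 20867 days.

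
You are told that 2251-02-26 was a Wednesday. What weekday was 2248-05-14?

Count forward from the earlier date (May 14, 2248) to the later (February 26, 2251):
Day-of-year of May 14, 2248: 135.
Day-of-year of February 26, 2251: 57.
2248 has 366 days, so 366 − 135 = 231 days remain in 2248.
Full years: 2249: 365; 2250: 365. Sum = 730.
Total: 231 + 730 + 57 = 1018 days.
1018 mod 7 = 3, so 3 days before Wednesday is Sunday.

Sunday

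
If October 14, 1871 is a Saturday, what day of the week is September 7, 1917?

Day-of-year of October 14, 1871: 287.
Day-of-year of September 7, 1917: 250.
1871 has 365 days, so 365 − 287 = 78 days remain in 1871.
Full years 1872–1916: 34 common + 11 leap = 34×365 + 11×366 = 16436 days.
Total: 78 + 16436 + 250 = 16764 days.
16764 mod 7 = 6, so 6 days after Saturday is Friday.

Friday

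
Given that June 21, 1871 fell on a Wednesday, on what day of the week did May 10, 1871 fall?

Wednesday

Count forward from the earlier date (May 10, 1871) to the later (June 21, 1871):
May 1871: 31 − 10 = 21 days remain.
June 1–21, 1871: 21 days.
Total: 21 + 21 = 42 days.
42 is a multiple of 7, so May 10, 1871 falls on the same weekday: Wednesday.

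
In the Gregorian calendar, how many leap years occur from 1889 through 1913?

Years divisible by 4 in [1889, 1913]: 1892, 1896, 1900, 1904, 1908, 1912.
Of these, 1900 is divisible by 100 but not 400, so not leap.
Leap years: 6 − 1 = 5.

5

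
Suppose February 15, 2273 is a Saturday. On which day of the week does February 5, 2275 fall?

Day-of-year of February 15, 2273: 46.
Day-of-year of February 5, 2275: 36.
2273 has 365 days, so 365 − 46 = 319 days remain in 2273.
Full years: 2274: 365. Sum = 365.
Total: 319 + 365 + 36 = 720 days.
720 mod 7 = 6, so 6 days after Saturday is Friday.

Friday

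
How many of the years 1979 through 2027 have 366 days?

Years divisible by 4 in [1979, 2027]: 1980, 1984, 1988, 1992, 1996, 2000, 2004, 2008, 2012, 2016, 2020, 2024.
2000 is divisible by 400, so still leap.
No century exceptions apply. Count: 12.

12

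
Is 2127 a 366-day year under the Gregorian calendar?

2127 is not a leap year.

No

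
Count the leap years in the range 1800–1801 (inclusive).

0

Years divisible by 4 in [1800, 1801]: 1800.
Of these, 1800 is divisible by 100 but not 400, so not leap.
Leap years: 1 − 1 = 0.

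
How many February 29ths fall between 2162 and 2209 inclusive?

Years divisible by 4 in [2162, 2209]: 2164, 2168, 2172, 2176, 2180, 2184, 2188, 2192, 2196, 2200, 2204, 2208.
Of these, 2200 is divisible by 100 but not 400, so not leap.
Leap years: 12 − 1 = 11.

11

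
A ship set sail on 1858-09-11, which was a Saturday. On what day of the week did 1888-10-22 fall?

Monday

From September 11, 1858 to September 11, 1888: 30 years, of which 8 contain a Feb 29 — 22×365 + 8×366 = 10958 days.
September 1888: 30 − 11 = 19 days remain.
October 1–22, 1888: 22 days.
Residual: 41 days.
Total: 10999 days.
10999 mod 7 = 2, so 2 days after Saturday is Monday.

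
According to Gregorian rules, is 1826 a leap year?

No

1826 is not a leap year.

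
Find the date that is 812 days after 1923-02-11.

1925-05-03

Count 812 days after February 11, 1923:
Day-of-year of February 11, 1923: 42.
Day-of-year of May 3, 1925: 123.
1923 has 365 days, so 365 − 42 = 323 days remain in 1923.
Full years: 1924: 366. Sum = 366.
Total: 323 + 366 + 123 = 812 days.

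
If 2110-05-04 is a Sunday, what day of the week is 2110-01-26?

Sunday

Count forward from the earlier date (January 26, 2110) to the later (May 4, 2110):
January 2110: 31 − 26 = 5 days remain.
Then February 2110 (28), March (31), April (30): 28 + 31 + 30 = 89 days.
May 1–4, 2110: 4 days.
Total: 5 + 89 + 4 = 98 days.
98 is a multiple of 7, so 2110-01-26 falls on the same weekday: Sunday.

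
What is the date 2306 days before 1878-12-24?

1872-08-31

Count 2306 days before December 24, 1878:
Day-of-year of August 31, 1872: 244.
Day-of-year of December 24, 1878: 358.
1872 has 366 days, so 366 − 244 = 122 days remain in 1872.
Full years: 1873: 365; 1874: 365; 1875: 365; 1876: 366; 1877: 365. Sum = 1826.
Total: 122 + 1826 + 358 = 2306 days.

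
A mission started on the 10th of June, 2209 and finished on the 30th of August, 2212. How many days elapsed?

1177

June 10, 2209 → June 10, 2210: 365 days.
June 10, 2210 → June 10, 2211: 365 days.
June 10, 2211 → June 10, 2212: 366 days (2212 is a leap year).
June 2212: 30 − 10 = 20 days remain.
Then July (31): 31 days.
August 1–30, 2212: 30 days.
Residual: 81 days.
Total: 1177 days.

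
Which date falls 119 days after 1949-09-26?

1950-01-23

Count 119 days after September 26, 1949:
September 1949: 30 − 26 = 4 days remain.
Then October (31), November (30), December (31): 31 + 30 + 31 = 92 days.
January 1–23, 1950: 23 days.
Total: 4 + 92 + 23 = 119 days.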